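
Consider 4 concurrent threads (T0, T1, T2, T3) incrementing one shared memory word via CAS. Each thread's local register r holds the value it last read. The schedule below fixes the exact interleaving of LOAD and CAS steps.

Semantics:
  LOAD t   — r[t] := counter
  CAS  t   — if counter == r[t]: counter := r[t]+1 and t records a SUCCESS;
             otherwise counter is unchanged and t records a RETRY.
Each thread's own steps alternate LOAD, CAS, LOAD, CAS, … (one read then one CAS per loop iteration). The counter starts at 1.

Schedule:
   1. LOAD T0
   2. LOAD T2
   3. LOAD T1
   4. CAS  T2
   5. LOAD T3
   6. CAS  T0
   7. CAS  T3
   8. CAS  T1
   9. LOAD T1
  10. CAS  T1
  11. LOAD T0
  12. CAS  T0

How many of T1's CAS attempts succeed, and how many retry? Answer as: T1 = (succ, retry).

T1 = (1, 1)

   1) LOAD T0:  M=1  r_T0=1
   2) LOAD T2:  M=1  r_T2=1
   3) LOAD T1:  M=1  r_T1=1
   4) CAS  T2:  M=2  r_T2=1 ✓
   5) LOAD T3:  M=2  r_T3=2
   6) CAS  T0:  M=2  r_T0=1 ✗
   7) CAS  T3:  M=3  r_T3=2 ✓
   8) CAS  T1:  M=3  r_T1=1 ✗
   9) LOAD T1:  M=3  r_T1=3
  10) CAS  T1:  M=4  r_T1=3 ✓
  11) LOAD T0:  M=4  r_T0=4
  12) CAS  T0:  M=5  r_T0=4 ✓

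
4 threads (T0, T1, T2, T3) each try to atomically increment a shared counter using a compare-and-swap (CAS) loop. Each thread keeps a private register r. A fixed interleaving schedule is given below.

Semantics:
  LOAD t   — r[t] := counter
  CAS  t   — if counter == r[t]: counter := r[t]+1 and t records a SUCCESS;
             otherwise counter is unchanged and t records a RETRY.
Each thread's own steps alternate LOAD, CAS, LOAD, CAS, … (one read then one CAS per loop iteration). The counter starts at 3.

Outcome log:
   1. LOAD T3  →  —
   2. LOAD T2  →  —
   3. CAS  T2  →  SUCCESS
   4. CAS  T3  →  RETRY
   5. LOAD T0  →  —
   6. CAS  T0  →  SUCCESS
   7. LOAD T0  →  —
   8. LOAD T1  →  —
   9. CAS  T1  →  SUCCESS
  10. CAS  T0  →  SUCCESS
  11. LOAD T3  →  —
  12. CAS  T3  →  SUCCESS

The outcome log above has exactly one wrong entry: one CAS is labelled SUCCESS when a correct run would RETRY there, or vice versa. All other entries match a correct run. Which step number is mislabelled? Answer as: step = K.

step = 10

Reference trace:
step 1: T3 LOAD ⇒ load; ctr=3 reg=3
step 2: T2 LOAD ⇒ load; ctr=3 reg=3
step 3: T2 CAS ⇒ ok; ctr=4 reg=3
step 4: T3 CAS ⇒ retry; ctr=4 reg=3
step 5: T0 LOAD ⇒ load; ctr=4 reg=4
step 6: T0 CAS ⇒ ok; ctr=5 reg=4
step 7: T0 LOAD ⇒ load; ctr=5 reg=5
step 8: T1 LOAD ⇒ load; ctr=5 reg=5
step 9: T1 CAS ⇒ ok; ctr=6 reg=5
step 10: T0 CAS ⇒ retry; ctr=6 reg=5
step 11: T3 LOAD ⇒ load; ctr=6 reg=6
step 12: T3 CAS ⇒ ok; ctr=7 reg=6
Flip is step 10.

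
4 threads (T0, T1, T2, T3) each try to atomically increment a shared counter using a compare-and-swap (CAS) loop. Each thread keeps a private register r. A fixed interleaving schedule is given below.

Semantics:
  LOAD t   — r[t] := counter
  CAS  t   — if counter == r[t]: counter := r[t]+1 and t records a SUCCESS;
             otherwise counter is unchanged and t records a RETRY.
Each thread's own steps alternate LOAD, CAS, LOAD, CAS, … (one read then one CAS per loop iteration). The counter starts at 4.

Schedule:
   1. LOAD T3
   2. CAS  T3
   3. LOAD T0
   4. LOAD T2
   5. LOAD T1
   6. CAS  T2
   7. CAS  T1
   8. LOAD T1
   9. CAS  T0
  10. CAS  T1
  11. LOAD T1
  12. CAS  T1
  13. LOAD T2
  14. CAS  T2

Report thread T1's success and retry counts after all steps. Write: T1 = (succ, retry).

T1 = (2, 1)

[1] T3.load  rd  (counter 4, T3.r 4)
[2] T3.cas  hit  (counter 5, T3.r 4)
[3] T0.load  rd  (counter 5, T0.r 5)
[4] T2.load  rd  (counter 5, T2.r 5)
[5] T1.load  rd  (counter 5, T1.r 5)
[6] T2.cas  hit  (counter 6, T2.r 5)
[7] T1.cas  miss  (counter 6, T1.r 5)
[8] T1.load  rd  (counter 6, T1.r 6)
[9] T0.cas  miss  (counter 6, T0.r 5)
[10] T1.cas  hit  (counter 7, T1.r 6)
[11] T1.load  rd  (counter 7, T1.r 7)
[12] T1.cas  hit  (counter 8, T1.r 7)
[13] T2.load  rd  (counter 8, T2.r 8)
[14] T2.cas  hit  (counter 9, T2.r 8)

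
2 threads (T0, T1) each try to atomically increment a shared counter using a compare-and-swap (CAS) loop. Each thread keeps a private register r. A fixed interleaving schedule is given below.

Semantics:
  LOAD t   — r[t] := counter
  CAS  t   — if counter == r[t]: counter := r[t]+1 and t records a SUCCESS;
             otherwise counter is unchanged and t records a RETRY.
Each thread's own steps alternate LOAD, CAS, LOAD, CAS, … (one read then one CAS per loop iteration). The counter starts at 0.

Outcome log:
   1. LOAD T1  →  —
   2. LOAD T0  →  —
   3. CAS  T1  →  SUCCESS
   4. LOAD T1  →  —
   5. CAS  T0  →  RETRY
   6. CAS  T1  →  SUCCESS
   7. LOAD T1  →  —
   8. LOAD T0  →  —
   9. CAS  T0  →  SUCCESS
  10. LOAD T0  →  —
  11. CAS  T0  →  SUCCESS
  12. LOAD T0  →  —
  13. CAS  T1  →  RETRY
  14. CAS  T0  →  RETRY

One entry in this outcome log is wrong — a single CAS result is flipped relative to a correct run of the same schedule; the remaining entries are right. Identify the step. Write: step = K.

Correct run:
step 1: T1 LOAD ⇒ load; ctr=0 reg=0
step 2: T0 LOAD ⇒ load; ctr=0 reg=0
step 3: T1 CAS ⇒ ok; ctr=1 reg=0
step 4: T1 LOAD ⇒ load; ctr=1 reg=1
step 5: T0 CAS ⇒ retry; ctr=1 reg=0
step 6: T1 CAS ⇒ ok; ctr=2 reg=1
step 7: T1 LOAD ⇒ load; ctr=2 reg=2
step 8: T0 LOAD ⇒ load; ctr=2 reg=2
step 9: T0 CAS ⇒ ok; ctr=3 reg=2
step 10: T0 LOAD ⇒ load; ctr=3 reg=3
step 11: T0 CAS ⇒ ok; ctr=4 reg=3
step 12: T0 LOAD ⇒ load; ctr=4 reg=4
step 13: T1 CAS ⇒ retry; ctr=4 reg=2
step 14: T0 CAS ⇒ ok; ctr=5 reg=4
Log disagrees first at step 14.

step = 14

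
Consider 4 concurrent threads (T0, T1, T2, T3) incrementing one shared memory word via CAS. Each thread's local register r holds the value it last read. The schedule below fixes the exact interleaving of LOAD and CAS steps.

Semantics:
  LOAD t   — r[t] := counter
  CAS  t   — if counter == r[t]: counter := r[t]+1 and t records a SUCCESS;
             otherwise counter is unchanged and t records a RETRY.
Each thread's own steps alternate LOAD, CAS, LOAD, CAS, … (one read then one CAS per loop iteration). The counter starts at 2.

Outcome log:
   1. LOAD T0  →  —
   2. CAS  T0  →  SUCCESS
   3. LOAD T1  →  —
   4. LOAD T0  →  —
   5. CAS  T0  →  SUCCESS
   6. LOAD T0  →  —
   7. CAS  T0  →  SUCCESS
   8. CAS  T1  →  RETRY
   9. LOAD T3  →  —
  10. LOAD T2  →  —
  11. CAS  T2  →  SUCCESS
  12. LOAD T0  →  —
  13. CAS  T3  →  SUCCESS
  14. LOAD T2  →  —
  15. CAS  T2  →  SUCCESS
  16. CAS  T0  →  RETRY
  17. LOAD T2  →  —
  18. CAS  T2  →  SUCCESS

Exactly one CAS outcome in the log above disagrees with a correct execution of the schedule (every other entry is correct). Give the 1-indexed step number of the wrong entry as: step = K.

step = 13

Reference trace:
[1] T0.load  rd  (counter 2, T0.r 2)
[2] T0.cas  hit  (counter 3, T0.r 2)
[3] T1.load  rd  (counter 3, T1.r 3)
[4] T0.load  rd  (counter 3, T0.r 3)
[5] T0.cas  hit  (counter 4, T0.r 3)
[6] T0.load  rd  (counter 4, T0.r 4)
[7] T0.cas  hit  (counter 5, T0.r 4)
[8] T1.cas  miss  (counter 5, T1.r 3)
[9] T3.load  rd  (counter 5, T3.r 5)
[10] T2.load  rd  (counter 5, T2.r 5)
[11] T2.cas  hit  (counter 6, T2.r 5)
[12] T0.load  rd  (counter 6, T0.r 6)
[13] T3.cas  miss  (counter 6, T3.r 5)
[14] T2.load  rd  (counter 6, T2.r 6)
[15] T2.cas  hit  (counter 7, T2.r 6)
[16] T0.cas  miss  (counter 7, T0.r 6)
[17] T2.load  rd  (counter 7, T2.r 7)
[18] T2.cas  hit  (counter 8, T2.r 7)
Log disagrees first at step 13.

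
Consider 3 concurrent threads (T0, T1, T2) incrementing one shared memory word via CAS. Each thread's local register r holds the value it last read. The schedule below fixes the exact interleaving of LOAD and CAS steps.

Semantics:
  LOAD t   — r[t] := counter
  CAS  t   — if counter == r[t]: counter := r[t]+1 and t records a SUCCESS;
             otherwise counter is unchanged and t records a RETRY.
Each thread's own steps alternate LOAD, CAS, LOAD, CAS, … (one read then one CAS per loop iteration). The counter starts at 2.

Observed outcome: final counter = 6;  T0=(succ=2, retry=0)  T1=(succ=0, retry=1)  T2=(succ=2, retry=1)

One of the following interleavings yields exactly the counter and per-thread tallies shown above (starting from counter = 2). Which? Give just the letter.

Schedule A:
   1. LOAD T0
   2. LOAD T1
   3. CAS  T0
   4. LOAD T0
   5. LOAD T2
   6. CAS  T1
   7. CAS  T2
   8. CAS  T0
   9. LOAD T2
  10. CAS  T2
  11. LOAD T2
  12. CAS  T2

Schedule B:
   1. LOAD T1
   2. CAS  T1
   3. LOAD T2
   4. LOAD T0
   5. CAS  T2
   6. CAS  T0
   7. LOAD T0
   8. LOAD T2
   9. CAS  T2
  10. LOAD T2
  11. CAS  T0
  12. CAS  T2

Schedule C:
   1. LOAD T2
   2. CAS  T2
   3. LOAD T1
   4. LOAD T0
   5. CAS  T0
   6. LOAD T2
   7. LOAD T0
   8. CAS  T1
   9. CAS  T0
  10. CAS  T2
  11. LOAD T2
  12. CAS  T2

Simulating candidate C:
1. LOAD T2 → mem=2 r[T2]=2 [LOAD]
2. CAS T2 → mem=3 r[T2]=2 [OK]
3. LOAD T1 → mem=3 r[T1]=3 [LOAD]
4. LOAD T0 → mem=3 r[T0]=3 [LOAD]
5. CAS T0 → mem=4 r[T0]=3 [OK]
6. LOAD T2 → mem=4 r[T2]=4 [LOAD]
7. LOAD T0 → mem=4 r[T0]=4 [LOAD]
8. CAS T1 → mem=4 r[T1]=3 [RETRY]
9. CAS T0 → mem=5 r[T0]=4 [OK]
10. CAS T2 → mem=5 r[T2]=4 [RETRY]
11. LOAD T2 → mem=5 r[T2]=5 [LOAD]
12. CAS T2 → mem=6 r[T2]=5 [OK]

C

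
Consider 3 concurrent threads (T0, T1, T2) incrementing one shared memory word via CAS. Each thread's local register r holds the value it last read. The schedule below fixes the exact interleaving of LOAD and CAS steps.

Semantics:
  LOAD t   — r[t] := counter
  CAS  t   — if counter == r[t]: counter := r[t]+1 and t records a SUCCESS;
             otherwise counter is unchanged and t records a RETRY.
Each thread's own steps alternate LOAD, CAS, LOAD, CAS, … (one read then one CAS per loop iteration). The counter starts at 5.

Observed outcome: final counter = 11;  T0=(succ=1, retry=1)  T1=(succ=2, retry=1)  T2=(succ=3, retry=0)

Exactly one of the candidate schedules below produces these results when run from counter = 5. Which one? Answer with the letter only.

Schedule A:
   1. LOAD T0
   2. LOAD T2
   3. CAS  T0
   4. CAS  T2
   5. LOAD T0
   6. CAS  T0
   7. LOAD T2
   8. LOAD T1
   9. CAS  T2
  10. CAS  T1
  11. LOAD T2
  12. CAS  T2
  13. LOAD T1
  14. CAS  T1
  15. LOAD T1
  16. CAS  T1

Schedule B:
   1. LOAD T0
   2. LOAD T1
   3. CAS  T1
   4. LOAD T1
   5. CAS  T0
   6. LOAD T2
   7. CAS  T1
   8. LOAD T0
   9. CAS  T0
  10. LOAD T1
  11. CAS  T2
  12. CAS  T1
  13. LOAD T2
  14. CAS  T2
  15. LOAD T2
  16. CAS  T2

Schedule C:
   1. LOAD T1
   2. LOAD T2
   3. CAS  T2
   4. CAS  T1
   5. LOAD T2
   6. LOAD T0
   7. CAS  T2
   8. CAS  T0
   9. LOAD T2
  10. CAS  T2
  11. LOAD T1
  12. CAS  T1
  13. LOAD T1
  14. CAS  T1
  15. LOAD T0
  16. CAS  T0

C

Tracing schedule C:
1. LOAD T1 → mem=5 r[T1]=5 [LOAD]
2. LOAD T2 → mem=5 r[T2]=5 [LOAD]
3. CAS T2 → mem=6 r[T2]=5 [OK]
4. CAS T1 → mem=6 r[T1]=5 [RETRY]
5. LOAD T2 → mem=6 r[T2]=6 [LOAD]
6. LOAD T0 → mem=6 r[T0]=6 [LOAD]
7. CAS T2 → mem=7 r[T2]=6 [OK]
8. CAS T0 → mem=7 r[T0]=6 [RETRY]
9. LOAD T2 → mem=7 r[T2]=7 [LOAD]
10. CAS T2 → mem=8 r[T2]=7 [OK]
11. LOAD T1 → mem=8 r[T1]=8 [LOAD]
12. CAS T1 → mem=9 r[T1]=8 [OK]
13. LOAD T1 → mem=9 r[T1]=9 [LOAD]
14. CAS T1 → mem=10 r[T1]=9 [OK]
15. LOAD T0 → mem=10 r[T0]=10 [LOAD]
16. CAS T0 → mem=11 r[T0]=10 [OK]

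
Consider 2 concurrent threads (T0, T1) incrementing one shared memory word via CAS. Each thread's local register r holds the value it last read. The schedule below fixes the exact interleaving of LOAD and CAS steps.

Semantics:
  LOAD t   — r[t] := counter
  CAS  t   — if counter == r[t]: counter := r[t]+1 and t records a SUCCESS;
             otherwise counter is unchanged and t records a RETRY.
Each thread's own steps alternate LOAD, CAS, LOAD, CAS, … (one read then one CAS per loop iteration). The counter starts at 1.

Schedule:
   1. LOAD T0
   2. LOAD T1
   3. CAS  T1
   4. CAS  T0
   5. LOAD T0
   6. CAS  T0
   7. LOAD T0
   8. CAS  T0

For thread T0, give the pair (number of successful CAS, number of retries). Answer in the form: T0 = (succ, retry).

[1] T0.load  rd  (counter 1, T0.r 1)
[2] T1.load  rd  (counter 1, T1.r 1)
[3] T1.cas  hit  (counter 2, T1.r 1)
[4] T0.cas  miss  (counter 2, T0.r 1)
[5] T0.load  rd  (counter 2, T0.r 2)
[6] T0.cas  hit  (counter 3, T0.r 2)
[7] T0.load  rd  (counter 3, T0.r 3)
[8] T0.cas  hit  (counter 4, T0.r 3)

T0 = (2, 1)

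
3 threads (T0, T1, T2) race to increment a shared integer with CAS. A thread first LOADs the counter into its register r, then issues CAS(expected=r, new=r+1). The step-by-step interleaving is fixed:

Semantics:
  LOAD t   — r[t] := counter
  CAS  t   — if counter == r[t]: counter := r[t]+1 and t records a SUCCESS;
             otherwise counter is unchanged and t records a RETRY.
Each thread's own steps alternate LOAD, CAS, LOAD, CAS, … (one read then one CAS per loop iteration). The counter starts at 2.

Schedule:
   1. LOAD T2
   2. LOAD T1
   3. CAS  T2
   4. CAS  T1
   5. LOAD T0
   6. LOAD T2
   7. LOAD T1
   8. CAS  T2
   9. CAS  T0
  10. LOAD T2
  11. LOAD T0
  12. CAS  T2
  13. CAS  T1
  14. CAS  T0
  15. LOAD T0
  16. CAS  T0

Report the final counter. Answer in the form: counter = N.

   1) LOAD T2:  M=2  r_T2=2
   2) LOAD T1:  M=2  r_T1=2
   3) CAS  T2:  M=3  r_T2=2 ✓
   4) CAS  T1:  M=3  r_T1=2 ✗
   5) LOAD T0:  M=3  r_T0=3
   6) LOAD T2:  M=3  r_T2=3
   7) LOAD T1:  M=3  r_T1=3
   8) CAS  T2:  M=4  r_T2=3 ✓
   9) CAS  T0:  M=4  r_T0=3 ✗
  10) LOAD T2:  M=4  r_T2=4
  11) LOAD T0:  M=4  r_T0=4
  12) CAS  T2:  M=5  r_T2=4 ✓
  13) CAS  T1:  M=5  r_T1=3 ✗
  14) CAS  T0:  M=5  r_T0=4 ✗
  15) LOAD T0:  M=5  r_T0=5
  16) CAS  T0:  M=6  r_T0=5 ✓

counter = 6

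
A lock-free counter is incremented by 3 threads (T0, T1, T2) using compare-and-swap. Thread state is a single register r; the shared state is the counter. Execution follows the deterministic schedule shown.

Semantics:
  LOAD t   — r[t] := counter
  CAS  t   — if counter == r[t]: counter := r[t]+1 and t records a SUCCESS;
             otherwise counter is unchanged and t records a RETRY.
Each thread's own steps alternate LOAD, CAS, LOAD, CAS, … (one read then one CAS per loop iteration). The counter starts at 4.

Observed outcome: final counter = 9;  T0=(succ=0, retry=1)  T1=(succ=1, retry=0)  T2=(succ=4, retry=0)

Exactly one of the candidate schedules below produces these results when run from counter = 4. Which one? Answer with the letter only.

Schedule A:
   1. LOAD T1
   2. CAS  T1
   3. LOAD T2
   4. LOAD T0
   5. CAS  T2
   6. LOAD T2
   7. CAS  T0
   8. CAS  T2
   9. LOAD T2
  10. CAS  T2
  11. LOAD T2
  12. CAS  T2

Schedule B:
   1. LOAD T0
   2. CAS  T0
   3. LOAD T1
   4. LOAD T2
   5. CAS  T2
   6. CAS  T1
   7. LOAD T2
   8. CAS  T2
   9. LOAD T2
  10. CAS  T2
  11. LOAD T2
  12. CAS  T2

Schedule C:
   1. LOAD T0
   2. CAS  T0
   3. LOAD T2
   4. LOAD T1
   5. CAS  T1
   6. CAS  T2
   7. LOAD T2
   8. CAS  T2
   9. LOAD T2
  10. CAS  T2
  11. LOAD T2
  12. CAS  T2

Tracing schedule A:
1. LOAD T1 → mem=4 r[T1]=4 [LOAD]
2. CAS T1 → mem=5 r[T1]=4 [OK]
3. LOAD T2 → mem=5 r[T2]=5 [LOAD]
4. LOAD T0 → mem=5 r[T0]=5 [LOAD]
5. CAS T2 → mem=6 r[T2]=5 [OK]
6. LOAD T2 → mem=6 r[T2]=6 [LOAD]
7. CAS T0 → mem=6 r[T0]=5 [RETRY]
8. CAS T2 → mem=7 r[T2]=6 [OK]
9. LOAD T2 → mem=7 r[T2]=7 [LOAD]
10. CAS T2 → mem=8 r[T2]=7 [OK]
11. LOAD T2 → mem=8 r[T2]=8 [LOAD]
12. CAS T2 → mem=9 r[T2]=8 [OK]

A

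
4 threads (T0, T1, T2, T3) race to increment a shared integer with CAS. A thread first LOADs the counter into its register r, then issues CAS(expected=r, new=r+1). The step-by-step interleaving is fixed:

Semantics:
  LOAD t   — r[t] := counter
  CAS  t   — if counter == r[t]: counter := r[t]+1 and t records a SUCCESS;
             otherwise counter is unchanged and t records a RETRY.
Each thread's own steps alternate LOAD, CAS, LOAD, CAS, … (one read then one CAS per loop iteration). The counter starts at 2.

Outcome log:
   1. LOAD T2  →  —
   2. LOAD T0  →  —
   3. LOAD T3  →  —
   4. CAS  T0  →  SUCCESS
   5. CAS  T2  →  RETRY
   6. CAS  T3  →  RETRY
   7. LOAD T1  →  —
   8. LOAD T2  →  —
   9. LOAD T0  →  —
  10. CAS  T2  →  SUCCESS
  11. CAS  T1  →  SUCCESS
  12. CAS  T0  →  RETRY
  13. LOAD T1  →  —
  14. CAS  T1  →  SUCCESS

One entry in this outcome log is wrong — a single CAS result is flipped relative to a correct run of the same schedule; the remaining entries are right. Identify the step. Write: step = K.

step = 11

Re-executing:
   1) LOAD T2:  M=2  r_T2=2
   2) LOAD T0:  M=2  r_T0=2
   3) LOAD T3:  M=2  r_T3=2
   4) CAS  T0:  M=3  r_T0=2 ✓
   5) CAS  T2:  M=3  r_T2=2 ✗
   6) CAS  T3:  M=3  r_T3=2 ✗
   7) LOAD T1:  M=3  r_T1=3
   8) LOAD T2:  M=3  r_T2=3
   9) LOAD T0:  M=3  r_T0=3
  10) CAS  T2:  M=4  r_T2=3 ✓
  11) CAS  T1:  M=4  r_T1=3 ✗
  12) CAS  T0:  M=4  r_T0=3 ✗
  13) LOAD T1:  M=4  r_T1=4
  14) CAS  T1:  M=5  r_T1=4 ✓
Flip is step 11.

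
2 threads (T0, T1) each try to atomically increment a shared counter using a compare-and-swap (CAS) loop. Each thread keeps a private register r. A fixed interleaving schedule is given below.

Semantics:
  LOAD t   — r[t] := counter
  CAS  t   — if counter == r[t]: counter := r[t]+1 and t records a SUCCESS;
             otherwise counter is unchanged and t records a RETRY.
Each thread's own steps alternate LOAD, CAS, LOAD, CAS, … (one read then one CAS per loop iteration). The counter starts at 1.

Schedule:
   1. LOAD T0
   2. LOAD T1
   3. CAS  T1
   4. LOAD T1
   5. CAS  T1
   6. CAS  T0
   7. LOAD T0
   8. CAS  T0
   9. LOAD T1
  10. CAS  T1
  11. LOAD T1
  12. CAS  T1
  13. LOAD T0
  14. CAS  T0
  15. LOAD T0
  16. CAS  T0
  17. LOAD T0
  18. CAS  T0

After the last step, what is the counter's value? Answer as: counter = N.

counter = 9

   1) LOAD T0:  M=1  r_T0=1
   2) LOAD T1:  M=1  r_T1=1
   3) CAS  T1:  M=2  r_T1=1 ✓
   4) LOAD T1:  M=2  r_T1=2
   5) CAS  T1:  M=3  r_T1=2 ✓
   6) CAS  T0:  M=3  r_T0=1 ✗
   7) LOAD T0:  M=3  r_T0=3
   8) CAS  T0:  M=4  r_T0=3 ✓
   9) LOAD T1:  M=4  r_T1=4
  10) CAS  T1:  M=5  r_T1=4 ✓
  11) LOAD T1:  M=5  r_T1=5
  12) CAS  T1:  M=6  r_T1=5 ✓
  13) LOAD T0:  M=6  r_T0=6
  14) CAS  T0:  M=7  r_T0=6 ✓
  15) LOAD T0:  M=7  r_T0=7
  16) CAS  T0:  M=8  r_T0=7 ✓
  17) LOAD T0:  M=8  r_T0=8
  18) CAS  T0:  M=9  r_T0=8 ✓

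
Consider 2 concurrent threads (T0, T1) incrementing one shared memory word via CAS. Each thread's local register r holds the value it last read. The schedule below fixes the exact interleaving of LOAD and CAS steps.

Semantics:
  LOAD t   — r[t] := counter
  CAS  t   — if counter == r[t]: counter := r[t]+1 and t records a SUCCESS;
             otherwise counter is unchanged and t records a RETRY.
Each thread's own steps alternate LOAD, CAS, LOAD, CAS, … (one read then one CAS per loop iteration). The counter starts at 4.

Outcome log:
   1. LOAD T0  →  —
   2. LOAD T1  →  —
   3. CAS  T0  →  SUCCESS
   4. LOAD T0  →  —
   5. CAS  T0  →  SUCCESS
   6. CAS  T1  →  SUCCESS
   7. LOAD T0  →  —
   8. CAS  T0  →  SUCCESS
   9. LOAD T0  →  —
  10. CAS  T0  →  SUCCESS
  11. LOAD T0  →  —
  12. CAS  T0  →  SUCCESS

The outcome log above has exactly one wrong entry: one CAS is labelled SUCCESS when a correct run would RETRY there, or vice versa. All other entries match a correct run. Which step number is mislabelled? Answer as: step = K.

Correct run:
   1) LOAD T0:  M=4  r_T0=4
   2) LOAD T1:  M=4  r_T1=4
   3) CAS  T0:  M=5  r_T0=4 ✓
   4) LOAD T0:  M=5  r_T0=5
   5) CAS  T0:  M=6  r_T0=5 ✓
   6) CAS  T1:  M=6  r_T1=4 ✗
   7) LOAD T0:  M=6  r_T0=6
   8) CAS  T0:  M=7  r_T0=6 ✓
   9) LOAD T0:  M=7  r_T0=7
  10) CAS  T0:  M=8  r_T0=7 ✓
  11) LOAD T0:  M=8  r_T0=8
  12) CAS  T0:  M=9  r_T0=8 ✓
Log disagrees first at step 6.

step = 6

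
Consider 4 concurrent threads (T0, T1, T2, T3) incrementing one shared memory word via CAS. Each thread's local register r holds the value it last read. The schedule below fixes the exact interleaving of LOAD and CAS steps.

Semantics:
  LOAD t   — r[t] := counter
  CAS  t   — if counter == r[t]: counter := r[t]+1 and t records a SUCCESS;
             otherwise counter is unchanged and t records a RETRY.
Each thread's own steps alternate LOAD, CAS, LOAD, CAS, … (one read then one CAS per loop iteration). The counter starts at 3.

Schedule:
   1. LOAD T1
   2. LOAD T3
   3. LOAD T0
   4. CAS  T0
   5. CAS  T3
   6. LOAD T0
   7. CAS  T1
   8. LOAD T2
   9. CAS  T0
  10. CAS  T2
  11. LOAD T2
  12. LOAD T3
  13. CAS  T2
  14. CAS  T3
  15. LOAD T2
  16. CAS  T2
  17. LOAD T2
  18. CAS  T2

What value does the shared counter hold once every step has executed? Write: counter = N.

counter = 8

T1 LOAD — after: cnt=3, r=3 — load
T3 LOAD — after: cnt=3, r=3 — load
T0 LOAD — after: cnt=3, r=3 — load
T0 CAS — after: cnt=4, r=3 — ok
T3 CAS — after: cnt=4, r=3 — retry
T0 LOAD — after: cnt=4, r=4 — load
T1 CAS — after: cnt=4, r=3 — retry
T2 LOAD — after: cnt=4, r=4 — load
T0 CAS — after: cnt=5, r=4 — ok
T2 CAS — after: cnt=5, r=4 — retry
T2 LOAD — after: cnt=5, r=5 — load
T3 LOAD — after: cnt=5, r=5 — load
T2 CAS — after: cnt=6, r=5 — ok
T3 CAS — after: cnt=6, r=5 — retry
T2 LOAD — after: cnt=6, r=6 — load
T2 CAS — after: cnt=7, r=6 — ok
T2 LOAD — after: cnt=7, r=7 — load
T2 CAS — after: cnt=8, r=7 — ok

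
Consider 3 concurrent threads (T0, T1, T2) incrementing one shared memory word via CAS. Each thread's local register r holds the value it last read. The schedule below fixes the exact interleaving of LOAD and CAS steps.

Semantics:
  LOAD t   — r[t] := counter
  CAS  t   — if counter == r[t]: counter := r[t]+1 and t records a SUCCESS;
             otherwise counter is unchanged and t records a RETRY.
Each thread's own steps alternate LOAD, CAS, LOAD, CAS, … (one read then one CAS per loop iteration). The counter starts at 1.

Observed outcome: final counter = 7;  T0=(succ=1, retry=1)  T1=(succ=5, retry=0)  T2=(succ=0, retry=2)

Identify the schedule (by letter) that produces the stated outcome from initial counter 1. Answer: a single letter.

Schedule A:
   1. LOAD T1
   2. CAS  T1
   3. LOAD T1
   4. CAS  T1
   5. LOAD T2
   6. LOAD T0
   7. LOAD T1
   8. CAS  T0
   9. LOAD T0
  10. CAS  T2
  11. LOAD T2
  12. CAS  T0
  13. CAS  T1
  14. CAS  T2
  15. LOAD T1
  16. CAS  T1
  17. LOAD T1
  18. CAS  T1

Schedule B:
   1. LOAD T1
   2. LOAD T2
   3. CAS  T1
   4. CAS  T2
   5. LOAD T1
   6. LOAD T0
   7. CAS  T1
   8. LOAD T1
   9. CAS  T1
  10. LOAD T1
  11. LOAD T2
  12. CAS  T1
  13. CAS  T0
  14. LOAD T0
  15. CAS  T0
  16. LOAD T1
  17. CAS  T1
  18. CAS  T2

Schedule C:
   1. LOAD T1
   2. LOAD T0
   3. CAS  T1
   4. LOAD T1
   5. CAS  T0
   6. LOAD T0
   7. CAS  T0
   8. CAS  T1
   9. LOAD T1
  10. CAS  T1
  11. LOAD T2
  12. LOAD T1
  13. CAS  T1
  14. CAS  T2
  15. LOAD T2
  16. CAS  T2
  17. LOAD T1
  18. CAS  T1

Tracing schedule B:
[1] T1.load  rd  (counter 1, T1.r 1)
[2] T2.load  rd  (counter 1, T2.r 1)
[3] T1.cas  hit  (counter 2, T1.r 1)
[4] T2.cas  miss  (counter 2, T2.r 1)
[5] T1.load  rd  (counter 2, T1.r 2)
[6] T0.load  rd  (counter 2, T0.r 2)
[7] T1.cas  hit  (counter 3, T1.r 2)
[8] T1.load  rd  (counter 3, T1.r 3)
[9] T1.cas  hit  (counter 4, T1.r 3)
[10] T1.load  rd  (counter 4, T1.r 4)
[11] T2.load  rd  (counter 4, T2.r 4)
[12] T1.cas  hit  (counter 5, T1.r 4)
[13] T0.cas  miss  (counter 5, T0.r 2)
[14] T0.load  rd  (counter 5, T0.r 5)
[15] T0.cas  hit  (counter 6, T0.r 5)
[16] T1.load  rd  (counter 6, T1.r 6)
[17] T1.cas  hit  (counter 7, T1.r 6)
[18] T2.cas  miss  (counter 7, T2.r 4)

B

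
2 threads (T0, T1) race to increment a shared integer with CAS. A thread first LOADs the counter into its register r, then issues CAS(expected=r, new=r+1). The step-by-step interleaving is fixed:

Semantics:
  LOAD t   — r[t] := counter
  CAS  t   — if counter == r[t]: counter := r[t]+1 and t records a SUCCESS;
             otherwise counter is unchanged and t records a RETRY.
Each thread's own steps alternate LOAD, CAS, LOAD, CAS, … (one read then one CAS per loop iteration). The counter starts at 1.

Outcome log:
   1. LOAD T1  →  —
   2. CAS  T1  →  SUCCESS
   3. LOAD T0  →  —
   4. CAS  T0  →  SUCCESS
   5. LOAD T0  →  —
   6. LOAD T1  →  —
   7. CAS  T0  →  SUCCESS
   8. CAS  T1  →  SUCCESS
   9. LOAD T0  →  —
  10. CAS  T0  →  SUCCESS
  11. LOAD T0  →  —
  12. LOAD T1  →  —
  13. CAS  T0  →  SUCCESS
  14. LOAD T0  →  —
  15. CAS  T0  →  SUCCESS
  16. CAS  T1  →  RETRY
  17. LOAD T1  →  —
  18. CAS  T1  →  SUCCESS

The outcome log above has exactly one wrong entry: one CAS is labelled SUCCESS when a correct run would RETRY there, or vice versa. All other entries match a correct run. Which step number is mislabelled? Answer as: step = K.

Reference trace:
T1 LOAD — after: cnt=1, r=1 — load
T1 CAS — after: cnt=2, r=1 — ok
T0 LOAD — after: cnt=2, r=2 — load
T0 CAS — after: cnt=3, r=2 — ok
T0 LOAD — after: cnt=3, r=3 — load
T1 LOAD — after: cnt=3, r=3 — load
T0 CAS — after: cnt=4, r=3 — ok
T1 CAS — after: cnt=4, r=3 — retry
T0 LOAD — after: cnt=4, r=4 — load
T0 CAS — after: cnt=5, r=4 — ok
T0 LOAD — after: cnt=5, r=5 — load
T1 LOAD — after: cnt=5, r=5 — load
T0 CAS — after: cnt=6, r=5 — ok
T0 LOAD — after: cnt=6, r=6 — load
T0 CAS — after: cnt=7, r=6 — ok
T1 CAS — after: cnt=7, r=5 — retry
T1 LOAD — after: cnt=7, r=7 — load
T1 CAS — after: cnt=8, r=7 — ok
Mismatch at 8.

step = 8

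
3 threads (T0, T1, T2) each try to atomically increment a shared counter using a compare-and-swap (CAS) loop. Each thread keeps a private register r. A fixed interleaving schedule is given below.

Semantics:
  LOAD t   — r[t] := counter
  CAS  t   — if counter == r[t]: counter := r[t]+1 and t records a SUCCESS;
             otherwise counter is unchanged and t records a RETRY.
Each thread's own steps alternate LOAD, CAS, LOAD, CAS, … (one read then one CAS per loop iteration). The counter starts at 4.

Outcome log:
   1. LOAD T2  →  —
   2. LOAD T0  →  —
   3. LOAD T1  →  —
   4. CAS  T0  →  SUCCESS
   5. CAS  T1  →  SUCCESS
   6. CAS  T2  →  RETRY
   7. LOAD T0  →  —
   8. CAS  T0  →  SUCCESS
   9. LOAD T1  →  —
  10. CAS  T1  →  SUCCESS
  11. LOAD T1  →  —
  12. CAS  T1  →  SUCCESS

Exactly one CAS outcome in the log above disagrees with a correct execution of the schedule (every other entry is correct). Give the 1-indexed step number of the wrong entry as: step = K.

Re-executing:
T2 LOAD — after: cnt=4, r=4 — load
T0 LOAD — after: cnt=4, r=4 — load
T1 LOAD — after: cnt=4, r=4 — load
T0 CAS — after: cnt=5, r=4 — ok
T1 CAS — after: cnt=5, r=4 — retry
T2 CAS — after: cnt=5, r=4 — retry
T0 LOAD — after: cnt=5, r=5 — load
T0 CAS — after: cnt=6, r=5 — ok
T1 LOAD — after: cnt=6, r=6 — load
T1 CAS — after: cnt=7, r=6 — ok
T1 LOAD — after: cnt=7, r=7 — load
T1 CAS — after: cnt=8, r=7 — ok
Log disagrees first at step 5.

step = 5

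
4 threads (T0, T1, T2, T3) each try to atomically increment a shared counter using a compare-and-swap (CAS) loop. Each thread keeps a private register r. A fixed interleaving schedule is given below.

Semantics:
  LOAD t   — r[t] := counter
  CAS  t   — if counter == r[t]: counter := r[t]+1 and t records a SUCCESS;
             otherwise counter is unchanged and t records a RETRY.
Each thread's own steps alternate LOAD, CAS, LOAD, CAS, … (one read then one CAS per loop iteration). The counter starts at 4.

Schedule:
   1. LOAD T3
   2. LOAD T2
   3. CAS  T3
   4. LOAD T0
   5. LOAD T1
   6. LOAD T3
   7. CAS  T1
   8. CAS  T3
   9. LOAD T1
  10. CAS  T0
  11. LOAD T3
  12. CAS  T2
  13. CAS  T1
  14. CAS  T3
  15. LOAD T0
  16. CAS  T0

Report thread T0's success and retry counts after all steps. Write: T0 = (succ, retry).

T0 = (1, 1)

T3 LOAD — after: cnt=4, r=4 — load
T2 LOAD — after: cnt=4, r=4 — load
T3 CAS — after: cnt=5, r=4 — ok
T0 LOAD — after: cnt=5, r=5 — load
T1 LOAD — after: cnt=5, r=5 — load
T3 LOAD — after: cnt=5, r=5 — load
T1 CAS — after: cnt=6, r=5 — ok
T3 CAS — after: cnt=6, r=5 — retry
T1 LOAD — after: cnt=6, r=6 — load
T0 CAS — after: cnt=6, r=5 — retry
T3 LOAD — after: cnt=6, r=6 — load
T2 CAS — after: cnt=6, r=4 — retry
T1 CAS — after: cnt=7, r=6 — ok
T3 CAS — after: cnt=7, r=6 — retry
T0 LOAD — after: cnt=7, r=7 — load
T0 CAS — after: cnt=8, r=7 — ok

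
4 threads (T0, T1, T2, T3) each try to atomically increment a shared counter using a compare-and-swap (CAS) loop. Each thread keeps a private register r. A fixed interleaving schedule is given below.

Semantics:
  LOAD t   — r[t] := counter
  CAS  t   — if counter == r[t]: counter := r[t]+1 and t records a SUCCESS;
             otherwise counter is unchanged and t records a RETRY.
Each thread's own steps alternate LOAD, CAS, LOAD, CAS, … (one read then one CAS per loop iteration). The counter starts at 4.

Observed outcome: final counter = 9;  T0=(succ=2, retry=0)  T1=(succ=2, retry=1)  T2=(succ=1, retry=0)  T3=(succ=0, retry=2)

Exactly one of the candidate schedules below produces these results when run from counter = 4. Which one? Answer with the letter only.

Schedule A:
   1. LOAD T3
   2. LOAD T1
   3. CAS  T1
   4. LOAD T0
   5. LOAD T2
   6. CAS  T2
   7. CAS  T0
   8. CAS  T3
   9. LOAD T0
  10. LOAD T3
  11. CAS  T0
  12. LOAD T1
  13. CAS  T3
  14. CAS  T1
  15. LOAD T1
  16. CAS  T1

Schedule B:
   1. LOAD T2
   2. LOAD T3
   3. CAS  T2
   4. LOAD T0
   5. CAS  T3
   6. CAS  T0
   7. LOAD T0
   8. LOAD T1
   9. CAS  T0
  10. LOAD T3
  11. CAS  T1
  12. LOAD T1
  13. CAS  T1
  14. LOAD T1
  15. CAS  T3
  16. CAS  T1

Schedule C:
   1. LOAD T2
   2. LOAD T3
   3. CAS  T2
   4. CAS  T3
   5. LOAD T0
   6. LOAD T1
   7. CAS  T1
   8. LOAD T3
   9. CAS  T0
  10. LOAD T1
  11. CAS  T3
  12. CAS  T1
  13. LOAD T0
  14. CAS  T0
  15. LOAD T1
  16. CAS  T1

B

Simulating candidate B:
T2 LOAD — after: cnt=4, r=4 — load
T3 LOAD — after: cnt=4, r=4 — load
T2 CAS — after: cnt=5, r=4 — ok
T0 LOAD — after: cnt=5, r=5 — load
T3 CAS — after: cnt=5, r=4 — retry
T0 CAS — after: cnt=6, r=5 — ok
T0 LOAD — after: cnt=6, r=6 — load
T1 LOAD — after: cnt=6, r=6 — load
T0 CAS — after: cnt=7, r=6 — ok
T3 LOAD — after: cnt=7, r=7 — load
T1 CAS — after: cnt=7, r=6 — retry
T1 LOAD — after: cnt=7, r=7 — load
T1 CAS — after: cnt=8, r=7 — ok
T1 LOAD — after: cnt=8, r=8 — load
T3 CAS — after: cnt=8, r=7 — retry
T1 CAS — after: cnt=9, r=8 — ok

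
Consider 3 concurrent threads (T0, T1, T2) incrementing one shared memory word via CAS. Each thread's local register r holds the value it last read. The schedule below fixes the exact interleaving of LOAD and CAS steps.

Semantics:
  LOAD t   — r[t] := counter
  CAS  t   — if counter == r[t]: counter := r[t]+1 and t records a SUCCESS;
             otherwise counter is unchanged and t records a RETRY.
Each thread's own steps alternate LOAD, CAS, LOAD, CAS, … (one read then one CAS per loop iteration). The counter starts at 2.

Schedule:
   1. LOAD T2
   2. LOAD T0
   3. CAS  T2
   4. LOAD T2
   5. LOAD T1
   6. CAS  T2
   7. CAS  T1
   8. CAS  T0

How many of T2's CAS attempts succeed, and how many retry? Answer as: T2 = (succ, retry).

   1) LOAD T2:  M=2  r_T2=2
   2) LOAD T0:  M=2  r_T0=2
   3) CAS  T2:  M=3  r_T2=2 ✓
   4) LOAD T2:  M=3  r_T2=3
   5) LOAD T1:  M=3  r_T1=3
   6) CAS  T2:  M=4  r_T2=3 ✓
   7) CAS  T1:  M=4  r_T1=3 ✗
   8) CAS  T0:  M=4  r_T0=2 ✗

T2 = (2, 0)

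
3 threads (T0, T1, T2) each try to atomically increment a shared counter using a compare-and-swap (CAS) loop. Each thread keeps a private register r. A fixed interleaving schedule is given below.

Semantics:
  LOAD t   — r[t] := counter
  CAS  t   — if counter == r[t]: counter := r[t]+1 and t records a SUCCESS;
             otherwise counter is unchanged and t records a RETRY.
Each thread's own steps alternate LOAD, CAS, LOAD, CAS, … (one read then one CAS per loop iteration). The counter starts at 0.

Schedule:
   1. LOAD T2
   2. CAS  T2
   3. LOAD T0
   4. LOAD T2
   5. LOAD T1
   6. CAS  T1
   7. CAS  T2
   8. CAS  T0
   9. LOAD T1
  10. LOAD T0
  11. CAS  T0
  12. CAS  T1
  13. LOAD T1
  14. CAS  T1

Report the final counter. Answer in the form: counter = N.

counter = 4

[1] T2.load  rd  (counter 0, T2.r 0)
[2] T2.cas  hit  (counter 1, T2.r 0)
[3] T0.load  rd  (counter 1, T0.r 1)
[4] T2.load  rd  (counter 1, T2.r 1)
[5] T1.load  rd  (counter 1, T1.r 1)
[6] T1.cas  hit  (counter 2, T1.r 1)
[7] T2.cas  miss  (counter 2, T2.r 1)
[8] T0.cas  miss  (counter 2, T0.r 1)
[9] T1.load  rd  (counter 2, T1.r 2)
[10] T0.load  rd  (counter 2, T0.r 2)
[11] T0.cas  hit  (counter 3, T0.r 2)
[12] T1.cas  miss  (counter 3, T1.r 2)
[13] T1.load  rd  (counter 3, T1.r 3)
[14] T1.cas  hit  (counter 4, T1.r 3)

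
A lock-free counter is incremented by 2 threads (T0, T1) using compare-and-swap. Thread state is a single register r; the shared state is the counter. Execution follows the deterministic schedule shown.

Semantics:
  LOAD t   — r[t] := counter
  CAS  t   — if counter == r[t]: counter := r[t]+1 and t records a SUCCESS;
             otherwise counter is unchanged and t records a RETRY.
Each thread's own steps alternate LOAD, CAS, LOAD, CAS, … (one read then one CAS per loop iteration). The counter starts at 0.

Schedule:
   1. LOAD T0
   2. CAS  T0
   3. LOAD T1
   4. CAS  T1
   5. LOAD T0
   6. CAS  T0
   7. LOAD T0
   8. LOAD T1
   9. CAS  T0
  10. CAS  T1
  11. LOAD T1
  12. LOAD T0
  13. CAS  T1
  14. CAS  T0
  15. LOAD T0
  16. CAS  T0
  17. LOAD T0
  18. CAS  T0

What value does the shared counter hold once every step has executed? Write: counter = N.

T0 LOAD — after: cnt=0, r=0 — load
T0 CAS — after: cnt=1, r=0 — ok
T1 LOAD — after: cnt=1, r=1 — load
T1 CAS — after: cnt=2, r=1 — ok
T0 LOAD — after: cnt=2, r=2 — load
T0 CAS — after: cnt=3, r=2 — ok
T0 LOAD — after: cnt=3, r=3 — load
T1 LOAD — after: cnt=3, r=3 — load
T0 CAS — after: cnt=4, r=3 — ok
T1 CAS — after: cnt=4, r=3 — retry
T1 LOAD — after: cnt=4, r=4 — load
T0 LOAD — after: cnt=4, r=4 — load
T1 CAS — after: cnt=5, r=4 — ok
T0 CAS — after: cnt=5, r=4 — retry
T0 LOAD — after: cnt=5, r=5 — load
T0 CAS — after: cnt=6, r=5 — ok
T0 LOAD — after: cnt=6, r=6 — load
T0 CAS — after: cnt=7, r=6 — ok

counter = 7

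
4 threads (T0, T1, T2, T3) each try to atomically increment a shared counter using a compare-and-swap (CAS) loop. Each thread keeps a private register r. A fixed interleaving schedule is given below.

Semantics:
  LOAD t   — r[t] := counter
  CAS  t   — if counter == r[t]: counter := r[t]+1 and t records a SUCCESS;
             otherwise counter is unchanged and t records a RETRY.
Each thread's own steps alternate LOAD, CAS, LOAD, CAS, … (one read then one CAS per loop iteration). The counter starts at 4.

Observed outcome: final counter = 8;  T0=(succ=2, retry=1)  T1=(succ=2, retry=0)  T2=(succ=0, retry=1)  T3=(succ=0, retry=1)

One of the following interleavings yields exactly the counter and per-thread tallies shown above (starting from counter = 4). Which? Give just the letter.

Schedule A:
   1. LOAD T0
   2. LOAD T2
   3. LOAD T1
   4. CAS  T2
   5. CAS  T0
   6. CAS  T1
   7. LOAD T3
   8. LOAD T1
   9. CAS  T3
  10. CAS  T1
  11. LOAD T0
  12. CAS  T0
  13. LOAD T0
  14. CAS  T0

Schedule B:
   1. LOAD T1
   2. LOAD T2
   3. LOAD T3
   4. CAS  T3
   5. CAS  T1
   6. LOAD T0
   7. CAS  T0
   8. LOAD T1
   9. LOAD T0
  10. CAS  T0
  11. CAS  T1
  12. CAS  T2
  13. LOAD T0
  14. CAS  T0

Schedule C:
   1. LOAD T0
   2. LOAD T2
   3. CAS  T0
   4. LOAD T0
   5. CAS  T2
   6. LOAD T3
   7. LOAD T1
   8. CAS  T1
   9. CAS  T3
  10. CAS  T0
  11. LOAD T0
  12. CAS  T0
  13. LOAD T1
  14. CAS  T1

Simulating candidate C:
step 1: T0 LOAD ⇒ load; ctr=4 reg=4
step 2: T2 LOAD ⇒ load; ctr=4 reg=4
step 3: T0 CAS ⇒ ok; ctr=5 reg=4
step 4: T0 LOAD ⇒ load; ctr=5 reg=5
step 5: T2 CAS ⇒ retry; ctr=5 reg=4
step 6: T3 LOAD ⇒ load; ctr=5 reg=5
step 7: T1 LOAD ⇒ load; ctr=5 reg=5
step 8: T1 CAS ⇒ ok; ctr=6 reg=5
step 9: T3 CAS ⇒ retry; ctr=6 reg=5
step 10: T0 CAS ⇒ retry; ctr=6 reg=5
step 11: T0 LOAD ⇒ load; ctr=6 reg=6
step 12: T0 CAS ⇒ ok; ctr=7 reg=6
step 13: T1 LOAD ⇒ load; ctr=7 reg=7
step 14: T1 CAS ⇒ ok; ctr=8 reg=7

C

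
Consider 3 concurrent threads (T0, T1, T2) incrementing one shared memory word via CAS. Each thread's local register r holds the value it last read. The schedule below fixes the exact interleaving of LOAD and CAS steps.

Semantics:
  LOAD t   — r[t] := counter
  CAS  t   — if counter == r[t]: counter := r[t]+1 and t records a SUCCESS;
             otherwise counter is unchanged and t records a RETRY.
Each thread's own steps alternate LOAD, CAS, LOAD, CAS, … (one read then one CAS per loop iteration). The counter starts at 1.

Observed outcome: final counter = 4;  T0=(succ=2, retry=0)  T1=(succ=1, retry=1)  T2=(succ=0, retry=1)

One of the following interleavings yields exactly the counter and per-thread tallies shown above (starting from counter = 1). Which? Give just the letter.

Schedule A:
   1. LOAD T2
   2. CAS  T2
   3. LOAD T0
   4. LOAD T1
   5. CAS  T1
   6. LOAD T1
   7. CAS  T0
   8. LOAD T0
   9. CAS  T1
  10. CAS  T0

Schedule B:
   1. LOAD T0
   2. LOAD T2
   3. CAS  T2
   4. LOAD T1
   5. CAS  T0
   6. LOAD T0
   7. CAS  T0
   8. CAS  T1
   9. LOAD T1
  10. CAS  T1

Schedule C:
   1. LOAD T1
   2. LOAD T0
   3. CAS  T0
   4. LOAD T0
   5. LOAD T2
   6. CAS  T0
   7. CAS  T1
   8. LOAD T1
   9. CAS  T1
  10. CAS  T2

C

Tracing schedule C:
T1 LOAD — after: cnt=1, r=1 — load
T0 LOAD — after: cnt=1, r=1 — load
T0 CAS — after: cnt=2, r=1 — ok
T0 LOAD — after: cnt=2, r=2 — load
T2 LOAD — after: cnt=2, r=2 — load
T0 CAS — after: cnt=3, r=2 — ok
T1 CAS — after: cnt=3, r=1 — retry
T1 LOAD — after: cnt=3, r=3 — load
T1 CAS — after: cnt=4, r=3 — ok
T2 CAS — after: cnt=4, r=2 — retry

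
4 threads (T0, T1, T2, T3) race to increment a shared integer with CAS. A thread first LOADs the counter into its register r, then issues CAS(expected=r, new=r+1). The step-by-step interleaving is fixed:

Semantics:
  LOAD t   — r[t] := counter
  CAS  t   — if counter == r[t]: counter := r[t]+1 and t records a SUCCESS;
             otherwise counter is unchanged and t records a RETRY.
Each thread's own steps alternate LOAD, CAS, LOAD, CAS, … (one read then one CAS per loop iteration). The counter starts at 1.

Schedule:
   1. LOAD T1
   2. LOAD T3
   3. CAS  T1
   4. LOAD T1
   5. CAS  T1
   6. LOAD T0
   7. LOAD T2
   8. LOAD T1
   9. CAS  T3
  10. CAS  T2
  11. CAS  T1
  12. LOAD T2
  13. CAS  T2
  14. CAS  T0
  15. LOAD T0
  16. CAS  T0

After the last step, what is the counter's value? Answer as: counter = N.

counter = 6

step 1: T1 LOAD ⇒ load; ctr=1 reg=1
step 2: T3 LOAD ⇒ load; ctr=1 reg=1
step 3: T1 CAS ⇒ ok; ctr=2 reg=1
step 4: T1 LOAD ⇒ load; ctr=2 reg=2
step 5: T1 CAS ⇒ ok; ctr=3 reg=2
step 6: T0 LOAD ⇒ load; ctr=3 reg=3
step 7: T2 LOAD ⇒ load; ctr=3 reg=3
step 8: T1 LOAD ⇒ load; ctr=3 reg=3
step 9: T3 CAS ⇒ retry; ctr=3 reg=1
step 10: T2 CAS ⇒ ok; ctr=4 reg=3
step 11: T1 CAS ⇒ retry; ctr=4 reg=3
step 12: T2 LOAD ⇒ load; ctr=4 reg=4
step 13: T2 CAS ⇒ ok; ctr=5 reg=4
step 14: T0 CAS ⇒ retry; ctr=5 reg=3
step 15: T0 LOAD ⇒ load; ctr=5 reg=5
step 16: T0 CAS ⇒ ok; ctr=6 reg=5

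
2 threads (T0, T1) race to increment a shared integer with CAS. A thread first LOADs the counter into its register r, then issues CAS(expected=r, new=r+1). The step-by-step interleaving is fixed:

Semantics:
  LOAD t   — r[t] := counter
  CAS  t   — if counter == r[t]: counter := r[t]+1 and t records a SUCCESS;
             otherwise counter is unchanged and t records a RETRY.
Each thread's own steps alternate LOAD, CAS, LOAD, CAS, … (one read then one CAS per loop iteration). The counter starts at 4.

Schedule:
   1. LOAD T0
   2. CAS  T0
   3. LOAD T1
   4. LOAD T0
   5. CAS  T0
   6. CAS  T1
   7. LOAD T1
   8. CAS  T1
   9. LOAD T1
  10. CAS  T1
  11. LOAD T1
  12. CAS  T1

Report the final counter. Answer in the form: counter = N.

#1 T0 reads 4
#2 T0 CAS(4→5) writes; counter now 5
#3 T1 reads 5
#4 T0 reads 5
#5 T0 CAS(5→6) writes; counter now 6
#6 T1 CAS(5→6) fails; counter now 6
#7 T1 reads 6
#8 T1 CAS(6→7) writes; counter now 7
#9 T1 reads 7
#10 T1 CAS(7→8) writes; counter now 8
#11 T1 reads 8
#12 T1 CAS(8→9) writes; counter now 9

counter = 9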